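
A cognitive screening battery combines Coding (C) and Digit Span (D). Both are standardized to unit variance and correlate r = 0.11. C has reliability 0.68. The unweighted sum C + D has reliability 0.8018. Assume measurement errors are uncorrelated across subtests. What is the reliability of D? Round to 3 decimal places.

0.880

Var(C+D) = 2 + 2·0.11 = 2.220.
True-score variance = ρ_C + ρ_D + 2·0.11, so 0.8018 = (0.68 + ρ_D + 0.22) / 2.220.
ρ_D = 0.8018·2.220 − 0.68 − 0.22 = 0.880.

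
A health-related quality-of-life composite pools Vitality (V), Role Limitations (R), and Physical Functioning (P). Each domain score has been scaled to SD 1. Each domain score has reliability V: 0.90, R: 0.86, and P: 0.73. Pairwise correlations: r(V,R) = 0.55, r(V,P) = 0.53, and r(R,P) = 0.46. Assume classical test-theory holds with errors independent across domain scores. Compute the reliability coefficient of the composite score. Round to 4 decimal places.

0.9161

Var(V+R+P) = 3 + 2·[0.55 + 0.53 + 0.46] = 3 + 3.08 = 6.08.
With uncorrelated errors the cross-covariances are all true-score covariance, so they carry over unchanged; only the diagonal terms shrink to ρᵢσᵢ².
True-score variance = [0.90 + 0.86 + 0.73] + 3.08 = 2.49 + 3.08 = 5.57.
Reliability = 5.57 / 6.08 = 0.9161.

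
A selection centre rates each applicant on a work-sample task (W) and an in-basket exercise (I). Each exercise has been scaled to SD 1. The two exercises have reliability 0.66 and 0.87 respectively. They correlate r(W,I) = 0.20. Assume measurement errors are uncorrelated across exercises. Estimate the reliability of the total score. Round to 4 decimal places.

Var(W+I) = 2 + 2·[0.20] = 2 + 0.4 = 2.4.
With uncorrelated errors the cross-covariances are all true-score covariance, so they carry over unchanged; only the diagonal terms shrink to ρᵢσᵢ².
True-score variance = [0.66 + 0.87] + 0.4 = 1.53 + 0.4 = 1.93.
Reliability = 1.93 / 2.4 = 0.8042.

0.8042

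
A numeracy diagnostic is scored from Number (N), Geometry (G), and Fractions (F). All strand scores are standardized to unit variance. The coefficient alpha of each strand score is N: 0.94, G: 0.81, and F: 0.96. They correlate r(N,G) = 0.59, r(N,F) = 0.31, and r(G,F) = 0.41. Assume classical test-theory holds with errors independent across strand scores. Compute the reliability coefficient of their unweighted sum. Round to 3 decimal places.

Var(N+G+F) = 3 + 2·[0.59 + 0.31 + 0.41] = 3 + 2.62 = 5.62.
Under uncorrelated errors the observed covariances equal the true-score covariances, so only the own-variance terms attenuate.
True-score variance = [0.94 + 0.81 + 0.96] + 2.62 = 2.71 + 2.62 = 5.33.
Reliability = 5.33 / 5.62 = 0.948.

0.948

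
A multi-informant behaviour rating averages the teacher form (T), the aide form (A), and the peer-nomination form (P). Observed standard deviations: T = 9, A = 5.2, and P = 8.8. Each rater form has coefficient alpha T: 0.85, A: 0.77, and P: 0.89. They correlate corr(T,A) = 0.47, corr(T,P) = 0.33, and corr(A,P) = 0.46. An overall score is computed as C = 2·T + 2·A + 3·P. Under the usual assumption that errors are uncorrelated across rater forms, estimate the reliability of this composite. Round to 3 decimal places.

0.920

Var(C) = 2²·9² + 2²·5.2² + 3²·8.8² + 2·[4·9·5.2·0.47 + 6·9·8.8·0.33 + 6·5.2·8.8·0.46] = 1129.12 + 742.195 = 1871.32.
With uncorrelated errors the cross-covariances are all true-score covariance, so they carry over unchanged; only the diagonal terms shrink to ρᵢσᵢ².
True-score variance = [2²·9²·0.85 + 2²·5.2²·0.77 + 3²·8.8²·0.89] + 742.195 = 978.978 + 742.195 = 1721.17.
Reliability = 1721.17 / 1871.32 = 0.920.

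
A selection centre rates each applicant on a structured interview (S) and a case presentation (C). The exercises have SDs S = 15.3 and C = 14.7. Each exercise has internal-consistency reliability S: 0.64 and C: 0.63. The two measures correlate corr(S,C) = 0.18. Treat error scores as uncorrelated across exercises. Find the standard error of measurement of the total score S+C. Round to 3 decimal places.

Var(total) = 450.18 + 80.9676 = 531.148.
True-score variance = 285.954 + 80.9676 = 366.922, so reliability = 0.6908.
Error variance = 531.148 − 366.922 = 164.226; SEM = √164.226 = 12.815.

12.815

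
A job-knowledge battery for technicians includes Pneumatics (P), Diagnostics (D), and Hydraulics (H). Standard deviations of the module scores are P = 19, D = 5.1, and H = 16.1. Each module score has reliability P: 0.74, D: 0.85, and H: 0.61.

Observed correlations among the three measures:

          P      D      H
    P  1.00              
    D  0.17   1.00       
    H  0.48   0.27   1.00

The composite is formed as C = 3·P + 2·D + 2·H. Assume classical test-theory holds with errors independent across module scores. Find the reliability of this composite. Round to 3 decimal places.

Var(C) = 3²·19² + 2²·5.1² + 2²·16.1² + 2·[6·19·5.1·0.17 + 6·19·16.1·0.48 + 4·5.1·16.1·0.27] = 4389.88 + 2137.02 = 6526.9.
With uncorrelated errors the cross-covariances are all true-score covariance, so they carry over unchanged; only the diagonal terms shrink to ρᵢσᵢ².
True-score variance = [3²·19²·0.74 + 2²·5.1²·0.85 + 2²·16.1²·0.61] + 2137.02 = 3125.17 + 2137.02 = 5262.18.
Reliability = 5262.18 / 6526.9 = 0.806.

0.806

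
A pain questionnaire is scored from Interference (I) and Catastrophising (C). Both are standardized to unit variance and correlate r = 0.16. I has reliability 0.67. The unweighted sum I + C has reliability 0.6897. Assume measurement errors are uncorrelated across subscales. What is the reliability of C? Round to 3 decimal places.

Var(I+C) = 2 + 2·0.16 = 2.320.
True-score variance = ρ_I + ρ_C + 2·0.16, so 0.6897 = (0.67 + ρ_C + 0.32) / 2.320.
ρ_C = 0.6897·2.320 − 0.67 − 0.32 = 0.610.

0.610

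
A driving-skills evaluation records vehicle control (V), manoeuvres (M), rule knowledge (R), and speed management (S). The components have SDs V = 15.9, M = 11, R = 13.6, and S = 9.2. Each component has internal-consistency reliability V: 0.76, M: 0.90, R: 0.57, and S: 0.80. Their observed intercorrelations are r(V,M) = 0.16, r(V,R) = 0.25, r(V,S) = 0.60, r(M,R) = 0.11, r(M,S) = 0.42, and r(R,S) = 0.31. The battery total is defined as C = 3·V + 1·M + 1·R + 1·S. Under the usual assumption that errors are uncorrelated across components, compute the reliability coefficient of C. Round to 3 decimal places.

Var(C) = 3²·15.9² + 11² + 13.6² + 9.2² + 2·[3·15.9·11·0.16 + 3·15.9·13.6·0.25 + 3·15.9·9.2·0.60 + 11·13.6·0.11 + 11·9.2·0.42 + 13.6·9.2·0.31] = 2665.89 + 1214.37 = 3880.26.
Under uncorrelated errors the observed covariances equal the true-score covariances, so only the own-variance terms attenuate.
True-score variance = [3²·15.9²·0.76 + 11²·0.90 + 13.6²·0.57 + 9.2²·0.80] + 1214.37 = 2011.26 + 1214.37 = 3225.63.
Reliability = 3225.63 / 3880.26 = 0.831.

0.831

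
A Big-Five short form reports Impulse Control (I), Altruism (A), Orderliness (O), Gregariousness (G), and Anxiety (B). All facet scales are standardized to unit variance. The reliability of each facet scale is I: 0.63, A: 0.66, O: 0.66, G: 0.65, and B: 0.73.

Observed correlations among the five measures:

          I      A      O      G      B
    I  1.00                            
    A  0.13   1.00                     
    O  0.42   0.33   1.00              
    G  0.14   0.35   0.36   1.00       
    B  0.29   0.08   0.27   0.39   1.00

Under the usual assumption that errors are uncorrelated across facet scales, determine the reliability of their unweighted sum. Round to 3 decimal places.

Var(I+A+O+G+B) = 5 + 2·[0.13 + 0.42 + 0.14 + 0.29 + 0.33 + 0.35 + 0.08 + 0.36 + 0.27 + 0.39] = 5 + 5.52 = 10.52.
With uncorrelated errors the cross-covariances are all true-score covariance, so they carry over unchanged; only the diagonal terms shrink to ρᵢσᵢ².
True-score variance = [0.63 + 0.66 + 0.66 + 0.65 + 0.73] + 5.52 = 3.33 + 5.52 = 8.85.
Reliability = 8.85 / 10.52 = 0.841.

0.841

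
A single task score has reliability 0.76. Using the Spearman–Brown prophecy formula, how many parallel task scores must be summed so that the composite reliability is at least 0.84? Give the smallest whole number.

2

k ≥ ρ*(1−ρ₁)/(ρ₁(1−ρ*)) = 0.84·0.24 / (0.76·0.16) = 1.658.
Smallest integer k = 2.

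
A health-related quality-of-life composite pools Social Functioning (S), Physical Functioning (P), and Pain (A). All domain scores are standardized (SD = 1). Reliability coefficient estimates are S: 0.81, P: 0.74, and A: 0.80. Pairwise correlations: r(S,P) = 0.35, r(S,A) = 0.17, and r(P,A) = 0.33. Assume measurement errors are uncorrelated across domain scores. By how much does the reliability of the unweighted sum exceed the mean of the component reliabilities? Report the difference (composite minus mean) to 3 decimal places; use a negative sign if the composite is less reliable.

0.078

Var(sum) = 3 + 1.7 = 4.7; true-score variance = 2.35 + 1.7 = 4.05; composite reliability = 0.8617.
Mean component reliability = 0.7833.
Difference = 0.8617 − 0.7833 = 0.078.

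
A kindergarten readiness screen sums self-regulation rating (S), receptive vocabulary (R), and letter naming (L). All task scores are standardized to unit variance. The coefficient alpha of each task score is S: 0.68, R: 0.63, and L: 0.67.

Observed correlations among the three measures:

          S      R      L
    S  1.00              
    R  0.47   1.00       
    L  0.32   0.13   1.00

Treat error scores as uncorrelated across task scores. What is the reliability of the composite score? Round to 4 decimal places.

0.7893

Var(S+R+L) = 3 + 2·[0.47 + 0.32 + 0.13] = 3 + 1.84 = 4.84.
With uncorrelated errors the cross-covariances are all true-score covariance, so they carry over unchanged; only the diagonal terms shrink to ρᵢσᵢ².
True-score variance = [0.68 + 0.63 + 0.67] + 1.84 = 1.98 + 1.84 = 3.82.
Reliability = 3.82 / 4.84 = 0.7893.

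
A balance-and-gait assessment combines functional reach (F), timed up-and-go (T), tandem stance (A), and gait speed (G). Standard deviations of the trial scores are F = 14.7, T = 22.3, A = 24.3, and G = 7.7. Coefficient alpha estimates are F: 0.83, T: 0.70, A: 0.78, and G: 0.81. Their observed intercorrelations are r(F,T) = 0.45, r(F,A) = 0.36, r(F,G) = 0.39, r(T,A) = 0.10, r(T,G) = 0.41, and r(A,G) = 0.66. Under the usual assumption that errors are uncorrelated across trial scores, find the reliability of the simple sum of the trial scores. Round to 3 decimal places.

0.869

Var(F+T+A+G) = 14.7² + 22.3² + 24.3² + 7.7² + 2·[14.7·22.3·0.45 + 14.7·24.3·0.36 + 14.7·7.7·0.39 + 22.3·24.3·0.10 + 22.3·7.7·0.41 + 24.3·7.7·0.66] = 1363.16 + 1136.67 = 2499.83.
Because errors are independent across components, Cov(Tᵢ,Tⱼ) = Cov(Xᵢ,Xⱼ); the off-diagonal part of the true-score variance is the same as above.
True-score variance = [14.7²·0.83 + 22.3²·0.70 + 24.3²·0.78 + 7.7²·0.81] + 1136.67 = 1036.06 + 1136.67 = 2172.74.
Reliability = 2172.74 / 2499.83 = 0.869.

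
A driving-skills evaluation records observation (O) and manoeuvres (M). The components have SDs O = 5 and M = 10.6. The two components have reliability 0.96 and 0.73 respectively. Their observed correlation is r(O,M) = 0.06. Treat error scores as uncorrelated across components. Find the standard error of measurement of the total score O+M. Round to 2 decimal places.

5.60

Var(total) = 137.36 + 6.36 = 143.72.
True-score variance = 106.023 + 6.36 = 112.383, so reliability = 0.7820.
Error variance = 143.72 − 112.383 = 31.3372; SEM = √31.3372 = 5.60.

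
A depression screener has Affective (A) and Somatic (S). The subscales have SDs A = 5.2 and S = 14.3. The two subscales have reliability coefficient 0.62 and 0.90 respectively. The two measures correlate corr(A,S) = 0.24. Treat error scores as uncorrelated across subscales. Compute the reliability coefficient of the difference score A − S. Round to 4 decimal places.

Var(A−S) = 5.2² + 14.3² − 2·5.2·14.3·0.24 = 231.53 − 35.6928 = 195.837.
With uncorrelated errors the cross-covariances are all true-score covariance, so they carry over unchanged; only the diagonal terms shrink to ρᵢσᵢ².
True-score variance = [5.2²·0.62 + 14.3²·0.90] − 35.6928 = 200.806 − 35.6928 = 165.113.
Reliability = 165.113 / 195.837 = 0.8431.

0.8431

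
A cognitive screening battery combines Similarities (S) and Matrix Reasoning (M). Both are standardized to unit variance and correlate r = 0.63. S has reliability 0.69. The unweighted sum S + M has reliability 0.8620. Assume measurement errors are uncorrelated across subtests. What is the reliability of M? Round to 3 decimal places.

0.860

Var(S+M) = 2 + 2·0.63 = 3.260.
True-score variance = ρ_S + ρ_M + 2·0.63, so 0.8620 = (0.69 + ρ_M + 1.26) / 3.260.
ρ_M = 0.8620·3.260 − 0.69 − 1.26 = 0.860.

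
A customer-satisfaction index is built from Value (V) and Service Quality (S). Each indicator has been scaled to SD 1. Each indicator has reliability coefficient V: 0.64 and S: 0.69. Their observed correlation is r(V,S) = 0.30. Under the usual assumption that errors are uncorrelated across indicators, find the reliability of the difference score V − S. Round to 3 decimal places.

0.521

Var(V−S) = 1 + 1 − 2·0.30 = 2 − 0.6 = 1.4.
Because errors are independent across components, Cov(Tᵢ,Tⱼ) = Cov(Xᵢ,Xⱼ); the off-diagonal part of the true-score variance is the same as above.
True-score variance = [0.64 + 0.69] − 0.6 = 1.33 − 0.6 = 0.73.
Reliability = 0.73 / 1.4 = 0.521.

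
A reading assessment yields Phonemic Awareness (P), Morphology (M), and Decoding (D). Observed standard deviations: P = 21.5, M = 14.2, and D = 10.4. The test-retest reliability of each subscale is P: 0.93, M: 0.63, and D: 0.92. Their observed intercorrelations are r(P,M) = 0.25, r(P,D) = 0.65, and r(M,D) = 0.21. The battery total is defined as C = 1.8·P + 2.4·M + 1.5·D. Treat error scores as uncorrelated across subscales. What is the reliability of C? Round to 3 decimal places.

Var(C) = 1.8²·21.5² + 2.4²·14.2² + 1.5²·10.4² + 2·[4.32·21.5·14.2·0.25 + 2.7·21.5·10.4·0.65 + 3.6·14.2·10.4·0.21] = 2902.5 + 1667.58 = 4570.07.
Because errors are independent across components, Cov(Tᵢ,Tⱼ) = Cov(Xᵢ,Xⱼ); the off-diagonal part of the true-score variance is the same as above.
True-score variance = [1.8²·21.5²·0.93 + 2.4²·14.2²·0.63 + 1.5²·10.4²·0.92] + 1667.58 = 2348.45 + 1667.58 = 4016.03.
Reliability = 4016.03 / 4570.07 = 0.879.

0.879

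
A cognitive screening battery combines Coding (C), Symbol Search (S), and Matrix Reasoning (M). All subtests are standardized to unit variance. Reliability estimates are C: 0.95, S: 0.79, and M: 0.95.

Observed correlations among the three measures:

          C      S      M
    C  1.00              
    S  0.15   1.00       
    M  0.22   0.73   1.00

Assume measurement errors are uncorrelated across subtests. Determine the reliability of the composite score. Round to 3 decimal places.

0.940

Var(C+S+M) = 3 + 2·[0.15 + 0.22 + 0.73] = 3 + 2.2 = 5.2.
Because errors are independent across components, Cov(Tᵢ,Tⱼ) = Cov(Xᵢ,Xⱼ); the off-diagonal part of the true-score variance is the same as above.
True-score variance = [0.95 + 0.79 + 0.95] + 2.2 = 2.69 + 2.2 = 4.89.
Reliability = 4.89 / 5.2 = 0.940.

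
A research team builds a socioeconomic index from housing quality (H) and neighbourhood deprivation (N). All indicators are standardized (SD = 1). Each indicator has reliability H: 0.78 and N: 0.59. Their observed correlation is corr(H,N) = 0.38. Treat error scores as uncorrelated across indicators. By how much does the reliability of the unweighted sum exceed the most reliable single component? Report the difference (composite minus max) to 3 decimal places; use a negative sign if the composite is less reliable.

-0.008

Var(sum) = 2 + 0.76 = 2.76; true-score variance = 1.37 + 0.76 = 2.13; composite reliability = 0.7717.
Max component reliability = 0.7800.
Difference = 0.7717 − 0.7800 = -0.008.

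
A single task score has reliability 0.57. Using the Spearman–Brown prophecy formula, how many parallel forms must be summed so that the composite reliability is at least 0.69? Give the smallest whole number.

k ≥ ρ*(1−ρ₁)/(ρ₁(1−ρ*)) = 0.69·0.43 / (0.57·0.31) = 1.679.
Smallest integer k = 2.

2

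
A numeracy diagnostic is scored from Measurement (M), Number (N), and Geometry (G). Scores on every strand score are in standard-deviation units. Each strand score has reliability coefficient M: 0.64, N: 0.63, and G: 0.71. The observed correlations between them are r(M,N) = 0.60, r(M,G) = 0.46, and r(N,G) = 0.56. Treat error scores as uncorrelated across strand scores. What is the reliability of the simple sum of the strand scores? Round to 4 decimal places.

0.8365

Var(M+N+G) = 3 + 2·[0.60 + 0.46 + 0.56] = 3 + 3.24 = 6.24.
With uncorrelated errors the cross-covariances are all true-score covariance, so they carry over unchanged; only the diagonal terms shrink to ρᵢσᵢ².
True-score variance = [0.64 + 0.63 + 0.71] + 3.24 = 1.98 + 3.24 = 5.22.
Reliability = 5.22 / 6.24 = 0.8365.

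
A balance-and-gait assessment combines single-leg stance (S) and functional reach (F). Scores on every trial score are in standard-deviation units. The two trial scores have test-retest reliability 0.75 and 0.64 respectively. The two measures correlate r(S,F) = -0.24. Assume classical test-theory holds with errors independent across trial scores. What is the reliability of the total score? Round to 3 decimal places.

Var(S+F) = 2 + 2·[(-0.24)] = 2 − 0.48 = 1.52.
Because errors are independent across components, Cov(Tᵢ,Tⱼ) = Cov(Xᵢ,Xⱼ); the off-diagonal part of the true-score variance is the same as above.
True-score variance = [0.75 + 0.64] − 0.48 = 1.39 − 0.48 = 0.91.
Reliability = 0.91 / 1.52 = 0.599.

0.599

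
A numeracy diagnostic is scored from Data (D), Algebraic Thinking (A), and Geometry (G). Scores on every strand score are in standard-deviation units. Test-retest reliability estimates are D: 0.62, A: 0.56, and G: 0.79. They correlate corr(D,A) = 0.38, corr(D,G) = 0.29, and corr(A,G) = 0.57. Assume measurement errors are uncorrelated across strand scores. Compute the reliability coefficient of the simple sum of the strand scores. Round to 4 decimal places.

Var(D+A+G) = 3 + 2·[0.38 + 0.29 + 0.57] = 3 + 2.48 = 5.48.
Under uncorrelated errors the observed covariances equal the true-score covariances, so only the own-variance terms attenuate.
True-score variance = [0.62 + 0.56 + 0.79] + 2.48 = 1.97 + 2.48 = 4.45.
Reliability = 4.45 / 5.48 = 0.8120.

0.8120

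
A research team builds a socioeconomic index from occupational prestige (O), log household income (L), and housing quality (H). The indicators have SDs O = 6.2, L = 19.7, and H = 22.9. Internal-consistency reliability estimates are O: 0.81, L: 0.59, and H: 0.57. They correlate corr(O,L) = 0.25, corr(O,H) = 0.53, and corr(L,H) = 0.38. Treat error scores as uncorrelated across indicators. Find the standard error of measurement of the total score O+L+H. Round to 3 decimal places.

19.797

Var(total) = 950.94 + 554.428 = 1505.37.
True-score variance = 559.023 + 554.428 = 1113.45, so reliability = 0.7397.
Error variance = 1505.37 − 1113.45 = 391.917; SEM = √391.917 = 19.797.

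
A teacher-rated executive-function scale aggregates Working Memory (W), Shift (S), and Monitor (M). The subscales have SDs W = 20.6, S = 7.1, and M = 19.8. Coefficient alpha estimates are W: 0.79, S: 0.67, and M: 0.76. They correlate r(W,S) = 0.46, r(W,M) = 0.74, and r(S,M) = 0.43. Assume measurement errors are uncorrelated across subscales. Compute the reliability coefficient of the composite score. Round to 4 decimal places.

0.8842

Var(W+S+M) = 20.6² + 7.1² + 19.8² + 2·[20.6·7.1·0.46 + 20.6·19.8·0.74 + 7.1·19.8·0.43] = 866.81 + 859.12 = 1725.93.
With uncorrelated errors the cross-covariances are all true-score covariance, so they carry over unchanged; only the diagonal terms shrink to ρᵢσᵢ².
True-score variance = [20.6²·0.79 + 7.1²·0.67 + 19.8²·0.76] + 859.12 = 666.97 + 859.12 = 1526.09.
Reliability = 1526.09 / 1725.93 = 0.8842.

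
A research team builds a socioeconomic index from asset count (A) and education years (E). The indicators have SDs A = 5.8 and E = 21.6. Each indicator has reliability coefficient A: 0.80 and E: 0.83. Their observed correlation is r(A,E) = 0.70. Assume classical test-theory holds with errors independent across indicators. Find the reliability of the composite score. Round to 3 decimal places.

Var(A+E) = 5.8² + 21.6² + 2·[5.8·21.6·0.70] = 500.2 + 175.392 = 675.592.
With uncorrelated errors the cross-covariances are all true-score covariance, so they carry over unchanged; only the diagonal terms shrink to ρᵢσᵢ².
True-score variance = [5.8²·0.80 + 21.6²·0.83] + 175.392 = 414.157 + 175.392 = 589.549.
Reliability = 589.549 / 675.592 = 0.873.

0.873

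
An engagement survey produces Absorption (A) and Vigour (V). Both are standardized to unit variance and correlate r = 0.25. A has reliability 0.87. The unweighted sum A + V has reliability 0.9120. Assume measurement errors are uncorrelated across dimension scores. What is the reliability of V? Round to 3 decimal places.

Var(A+V) = 2 + 2·0.25 = 2.500.
True-score variance = ρ_A + ρ_V + 2·0.25, so 0.9120 = (0.87 + ρ_V + 0.50) / 2.500.
ρ_V = 0.9120·2.500 − 0.87 − 0.50 = 0.910.

0.910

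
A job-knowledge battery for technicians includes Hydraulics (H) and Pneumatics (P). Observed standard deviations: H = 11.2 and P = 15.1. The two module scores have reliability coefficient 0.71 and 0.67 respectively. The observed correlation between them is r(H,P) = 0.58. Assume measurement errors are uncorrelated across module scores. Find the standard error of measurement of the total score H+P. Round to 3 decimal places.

10.565

Var(total) = 353.45 + 196.179 = 549.629.
True-score variance = 241.829 + 196.179 = 438.008, so reliability = 0.7969.
Error variance = 549.629 − 438.008 = 111.621; SEM = √111.621 = 10.565.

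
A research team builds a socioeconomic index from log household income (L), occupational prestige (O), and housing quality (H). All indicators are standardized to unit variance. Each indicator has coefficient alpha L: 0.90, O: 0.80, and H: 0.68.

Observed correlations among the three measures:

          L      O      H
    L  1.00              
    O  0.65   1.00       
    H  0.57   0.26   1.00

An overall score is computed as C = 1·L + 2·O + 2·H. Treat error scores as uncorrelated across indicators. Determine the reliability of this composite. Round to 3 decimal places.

0.863

Var(C) = 1 + 2² + 2² + 2·[2·0.65 + 2·0.57 + 4·0.26] = 9 + 6.96 = 15.96.
Because errors are independent across components, Cov(Tᵢ,Tⱼ) = Cov(Xᵢ,Xⱼ); the off-diagonal part of the true-score variance is the same as above.
True-score variance = [0.90 + 2²·0.80 + 2²·0.68] + 6.96 = 6.82 + 6.96 = 13.78.
Reliability = 13.78 / 15.96 = 0.863.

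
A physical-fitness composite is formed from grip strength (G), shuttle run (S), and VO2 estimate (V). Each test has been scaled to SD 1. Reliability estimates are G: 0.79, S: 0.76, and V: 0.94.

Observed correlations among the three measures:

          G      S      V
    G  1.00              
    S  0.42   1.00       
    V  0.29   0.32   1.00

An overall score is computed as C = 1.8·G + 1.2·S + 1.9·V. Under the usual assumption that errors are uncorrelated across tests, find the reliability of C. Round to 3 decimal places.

Var(C) = 1.8² + 1.2² + 1.9² + 2·[2.16·0.42 + 3.42·0.29 + 2.28·0.32] = 8.29 + 5.2572 = 13.5472.
Under uncorrelated errors the observed covariances equal the true-score covariances, so only the own-variance terms attenuate.
True-score variance = [1.8²·0.79 + 1.2²·0.76 + 1.9²·0.94] + 5.2572 = 7.0474 + 5.2572 = 12.3046.
Reliability = 12.3046 / 13.5472 = 0.908.

0.908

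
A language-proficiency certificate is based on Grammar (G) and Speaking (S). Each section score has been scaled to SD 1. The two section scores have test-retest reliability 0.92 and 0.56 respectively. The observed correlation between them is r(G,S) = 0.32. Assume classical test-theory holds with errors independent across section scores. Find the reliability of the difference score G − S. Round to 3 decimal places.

Var(G−S) = 1 + 1 − 2·0.32 = 2 − 0.64 = 1.36.
Because errors are independent across components, Cov(Tᵢ,Tⱼ) = Cov(Xᵢ,Xⱼ); the off-diagonal part of the true-score variance is the same as above.
True-score variance = [0.92 + 0.56] − 0.64 = 1.48 − 0.64 = 0.84.
Reliability = 0.84 / 1.36 = 0.618.

0.618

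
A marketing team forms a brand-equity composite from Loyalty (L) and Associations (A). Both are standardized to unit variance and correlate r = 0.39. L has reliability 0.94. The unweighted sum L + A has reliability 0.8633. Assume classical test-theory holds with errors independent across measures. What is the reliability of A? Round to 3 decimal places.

0.680

Var(L+A) = 2 + 2·0.39 = 2.780.
True-score variance = ρ_L + ρ_A + 2·0.39, so 0.8633 = (0.94 + ρ_A + 0.78) / 2.780.
ρ_A = 0.8633·2.780 − 0.94 − 0.78 = 0.680.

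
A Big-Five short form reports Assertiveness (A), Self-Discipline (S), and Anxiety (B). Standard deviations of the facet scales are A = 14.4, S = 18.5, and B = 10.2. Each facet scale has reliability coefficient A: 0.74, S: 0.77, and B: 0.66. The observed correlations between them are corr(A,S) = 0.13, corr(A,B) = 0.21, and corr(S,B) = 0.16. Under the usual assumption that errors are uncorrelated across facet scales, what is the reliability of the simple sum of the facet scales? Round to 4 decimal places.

Var(A+S+B) = 14.4² + 18.5² + 10.2² + 2·[14.4·18.5·0.13 + 14.4·10.2·0.21 + 18.5·10.2·0.16] = 653.65 + 191.338 = 844.988.
Under uncorrelated errors the observed covariances equal the true-score covariances, so only the own-variance terms attenuate.
True-score variance = [14.4²·0.74 + 18.5²·0.77 + 10.2²·0.66] + 191.338 = 485.645 + 191.338 = 676.983.
Reliability = 676.983 / 844.988 = 0.8012.

0.8012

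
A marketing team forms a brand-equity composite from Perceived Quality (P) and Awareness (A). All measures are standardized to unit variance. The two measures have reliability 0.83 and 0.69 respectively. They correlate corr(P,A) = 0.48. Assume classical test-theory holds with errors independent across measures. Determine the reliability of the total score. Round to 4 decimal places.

0.8378

Var(P+A) = 2 + 2·[0.48] = 2 + 0.96 = 2.96.
Because errors are independent across components, Cov(Tᵢ,Tⱼ) = Cov(Xᵢ,Xⱼ); the off-diagonal part of the true-score variance is the same as above.
True-score variance = [0.83 + 0.69] + 0.96 = 1.52 + 0.96 = 2.48.
Reliability = 2.48 / 2.96 = 0.8378.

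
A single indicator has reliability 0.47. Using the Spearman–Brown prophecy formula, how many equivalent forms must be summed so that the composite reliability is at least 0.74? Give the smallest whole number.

k ≥ ρ*(1−ρ₁)/(ρ₁(1−ρ*)) = 0.74·0.53 / (0.47·0.26) = 3.209.
Smallest integer k = 4.

4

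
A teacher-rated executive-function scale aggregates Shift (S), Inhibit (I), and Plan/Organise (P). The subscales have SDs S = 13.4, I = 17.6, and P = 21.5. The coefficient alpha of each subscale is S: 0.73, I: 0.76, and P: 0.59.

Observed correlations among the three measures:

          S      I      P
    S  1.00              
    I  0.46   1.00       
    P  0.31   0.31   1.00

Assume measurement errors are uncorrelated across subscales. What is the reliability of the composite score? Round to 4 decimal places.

0.8025

Var(S+I+P) = 13.4² + 17.6² + 21.5² + 2·[13.4·17.6·0.46 + 13.4·21.5·0.31 + 17.6·21.5·0.31] = 951.57 + 630.203 = 1581.77.
With uncorrelated errors the cross-covariances are all true-score covariance, so they carry over unchanged; only the diagonal terms shrink to ρᵢσᵢ².
True-score variance = [13.4²·0.73 + 17.6²·0.76 + 21.5²·0.59] + 630.203 = 639.224 + 630.203 = 1269.43.
Reliability = 1269.43 / 1581.77 = 0.8025.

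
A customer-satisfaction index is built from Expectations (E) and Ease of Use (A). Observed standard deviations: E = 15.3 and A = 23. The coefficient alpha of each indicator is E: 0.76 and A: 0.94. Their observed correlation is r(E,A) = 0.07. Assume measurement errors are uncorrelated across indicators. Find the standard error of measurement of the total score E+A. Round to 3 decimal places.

9.377

Var(total) = 763.09 + 49.266 = 812.356.
True-score variance = 675.168 + 49.266 = 724.434, so reliability = 0.8918.
Error variance = 812.356 − 724.434 = 87.9216; SEM = √87.9216 = 9.377.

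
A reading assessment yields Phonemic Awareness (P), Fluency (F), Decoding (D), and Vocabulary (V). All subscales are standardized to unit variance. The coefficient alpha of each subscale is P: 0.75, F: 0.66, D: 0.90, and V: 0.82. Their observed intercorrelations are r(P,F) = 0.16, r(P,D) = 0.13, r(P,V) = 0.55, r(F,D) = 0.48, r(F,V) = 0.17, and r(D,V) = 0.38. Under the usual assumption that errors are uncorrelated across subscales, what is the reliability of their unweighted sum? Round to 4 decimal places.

Var(P+F+D+V) = 4 + 2·[0.16 + 0.13 + 0.55 + 0.48 + 0.17 + 0.38] = 4 + 3.74 = 7.74.
With uncorrelated errors the cross-covariances are all true-score covariance, so they carry over unchanged; only the diagonal terms shrink to ρᵢσᵢ².
True-score variance = [0.75 + 0.66 + 0.90 + 0.82] + 3.74 = 3.13 + 3.74 = 6.87.
Reliability = 6.87 / 7.74 = 0.8876.

0.8876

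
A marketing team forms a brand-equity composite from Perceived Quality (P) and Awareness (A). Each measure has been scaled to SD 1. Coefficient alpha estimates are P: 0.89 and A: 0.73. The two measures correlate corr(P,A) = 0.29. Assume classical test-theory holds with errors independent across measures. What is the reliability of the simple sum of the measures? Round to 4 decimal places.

0.8527

Var(P+A) = 2 + 2·[0.29] = 2 + 0.58 = 2.58.
With uncorrelated errors the cross-covariances are all true-score covariance, so they carry over unchanged; only the diagonal terms shrink to ρᵢσᵢ².
True-score variance = [0.89 + 0.73] + 0.58 = 1.62 + 0.58 = 2.2.
Reliability = 2.2 / 2.58 = 0.8527.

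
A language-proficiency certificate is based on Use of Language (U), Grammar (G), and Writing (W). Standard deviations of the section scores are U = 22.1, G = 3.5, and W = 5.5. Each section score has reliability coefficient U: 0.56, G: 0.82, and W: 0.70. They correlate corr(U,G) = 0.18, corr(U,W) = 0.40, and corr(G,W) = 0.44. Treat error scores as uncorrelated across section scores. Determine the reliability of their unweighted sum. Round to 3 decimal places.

0.664

Var(U+G+W) = 22.1² + 3.5² + 5.5² + 2·[22.1·3.5·0.18 + 22.1·5.5·0.40 + 3.5·5.5·0.44] = 530.91 + 142.026 = 672.936.
With uncorrelated errors the cross-covariances are all true-score covariance, so they carry over unchanged; only the diagonal terms shrink to ρᵢσᵢ².
True-score variance = [22.1²·0.56 + 3.5²·0.82 + 5.5²·0.70] + 142.026 = 304.73 + 142.026 = 446.756.
Reliability = 446.756 / 672.936 = 0.664.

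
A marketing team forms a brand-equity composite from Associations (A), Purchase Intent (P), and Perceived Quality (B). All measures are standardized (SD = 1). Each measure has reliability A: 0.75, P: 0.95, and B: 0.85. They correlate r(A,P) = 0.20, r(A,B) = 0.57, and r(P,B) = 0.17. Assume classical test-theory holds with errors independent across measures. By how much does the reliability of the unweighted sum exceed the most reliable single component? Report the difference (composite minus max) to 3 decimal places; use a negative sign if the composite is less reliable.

-0.042

Var(sum) = 3 + 1.88 = 4.88; true-score variance = 2.55 + 1.88 = 4.43; composite reliability = 0.9078.
Max component reliability = 0.9500.
Difference = 0.9078 − 0.9500 = -0.042.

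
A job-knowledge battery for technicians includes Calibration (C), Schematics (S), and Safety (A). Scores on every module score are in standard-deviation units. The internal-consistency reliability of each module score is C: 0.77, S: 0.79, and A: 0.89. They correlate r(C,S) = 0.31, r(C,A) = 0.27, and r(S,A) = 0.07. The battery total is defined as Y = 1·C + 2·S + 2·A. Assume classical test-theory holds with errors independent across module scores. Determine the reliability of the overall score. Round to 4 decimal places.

0.8729

Var(Y) = 1 + 2² + 2² + 2·[2·0.31 + 2·0.27 + 4·0.07] = 9 + 2.88 = 11.88.
With uncorrelated errors the cross-covariances are all true-score covariance, so they carry over unchanged; only the diagonal terms shrink to ρᵢσᵢ².
True-score variance = [0.77 + 2²·0.79 + 2²·0.89] + 2.88 = 7.49 + 2.88 = 10.37.
Reliability = 10.37 / 11.88 = 0.8729.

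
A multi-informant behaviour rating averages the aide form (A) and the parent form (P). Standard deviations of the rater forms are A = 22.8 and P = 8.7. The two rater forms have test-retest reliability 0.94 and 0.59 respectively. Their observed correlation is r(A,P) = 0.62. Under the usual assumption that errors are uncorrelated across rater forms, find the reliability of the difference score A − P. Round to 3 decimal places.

Var(A−P) = 22.8² + 8.7² − 2·22.8·8.7·0.62 = 595.53 − 245.966 = 349.564.
With uncorrelated errors the cross-covariances are all true-score covariance, so they carry over unchanged; only the diagonal terms shrink to ρᵢσᵢ².
True-score variance = [22.8²·0.94 + 8.7²·0.59] − 245.966 = 533.307 − 245.966 = 287.34.
Reliability = 287.34 / 349.564 = 0.822.

0.822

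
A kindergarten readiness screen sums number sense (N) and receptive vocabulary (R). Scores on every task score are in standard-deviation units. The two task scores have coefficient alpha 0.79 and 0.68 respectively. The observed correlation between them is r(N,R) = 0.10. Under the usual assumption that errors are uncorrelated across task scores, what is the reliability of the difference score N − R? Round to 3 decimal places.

0.706

Var(N−R) = 1 + 1 − 2·0.10 = 2 − 0.2 = 1.8.
Because errors are independent across components, Cov(Tᵢ,Tⱼ) = Cov(Xᵢ,Xⱼ); the off-diagonal part of the true-score variance is the same as above.
True-score variance = [0.79 + 0.68] − 0.2 = 1.47 − 0.2 = 1.27.
Reliability = 1.27 / 1.8 = 0.706.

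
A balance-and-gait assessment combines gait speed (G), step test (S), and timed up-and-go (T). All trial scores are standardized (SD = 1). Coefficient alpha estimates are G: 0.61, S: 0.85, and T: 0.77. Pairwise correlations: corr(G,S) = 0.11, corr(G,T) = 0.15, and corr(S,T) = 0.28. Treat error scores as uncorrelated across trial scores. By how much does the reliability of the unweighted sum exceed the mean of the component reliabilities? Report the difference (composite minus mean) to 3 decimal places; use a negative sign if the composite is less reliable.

0.068

Var(sum) = 3 + 1.08 = 4.08; true-score variance = 2.23 + 1.08 = 3.31; composite reliability = 0.8113.
Mean component reliability = 0.7433.
Difference = 0.8113 − 0.7433 = 0.068.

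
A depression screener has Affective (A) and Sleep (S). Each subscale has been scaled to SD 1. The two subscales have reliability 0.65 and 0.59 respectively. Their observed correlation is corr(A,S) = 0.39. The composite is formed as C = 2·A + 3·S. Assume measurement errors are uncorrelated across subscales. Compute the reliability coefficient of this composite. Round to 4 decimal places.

Var(C) = 2² + 3² + 2·[6·0.39] = 13 + 4.68 = 17.68.
Under uncorrelated errors the observed covariances equal the true-score covariances, so only the own-variance terms attenuate.
True-score variance = [2²·0.65 + 3²·0.59] + 4.68 = 7.91 + 4.68 = 12.59.
Reliability = 12.59 / 17.68 = 0.7121.

0.7121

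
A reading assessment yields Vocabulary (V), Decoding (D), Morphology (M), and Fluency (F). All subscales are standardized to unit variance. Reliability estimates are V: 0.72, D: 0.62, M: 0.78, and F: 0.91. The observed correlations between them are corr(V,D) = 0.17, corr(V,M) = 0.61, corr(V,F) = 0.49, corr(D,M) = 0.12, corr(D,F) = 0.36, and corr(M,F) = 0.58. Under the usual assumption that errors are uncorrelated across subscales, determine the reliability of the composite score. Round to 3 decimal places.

Var(V+D+M+F) = 4 + 2·[0.17 + 0.61 + 0.49 + 0.12 + 0.36 + 0.58] = 4 + 4.66 = 8.66.
Because errors are independent across components, Cov(Tᵢ,Tⱼ) = Cov(Xᵢ,Xⱼ); the off-diagonal part of the true-score variance is the same as above.
True-score variance = [0.72 + 0.62 + 0.78 + 0.91] + 4.66 = 3.03 + 4.66 = 7.69.
Reliability = 7.69 / 8.66 = 0.888.

0.888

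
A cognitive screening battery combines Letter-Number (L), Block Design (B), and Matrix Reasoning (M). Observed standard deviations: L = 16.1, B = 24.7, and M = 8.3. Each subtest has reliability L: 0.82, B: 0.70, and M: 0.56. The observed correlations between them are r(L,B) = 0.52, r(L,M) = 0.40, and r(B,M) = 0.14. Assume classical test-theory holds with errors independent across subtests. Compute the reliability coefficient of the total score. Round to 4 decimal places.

0.8285

Var(L+B+M) = 16.1² + 24.7² + 8.3² + 2·[16.1·24.7·0.52 + 16.1·8.3·0.40 + 24.7·8.3·0.14] = 938.19 + 577.884 = 1516.07.
Because errors are independent across components, Cov(Tᵢ,Tⱼ) = Cov(Xᵢ,Xⱼ); the off-diagonal part of the true-score variance is the same as above.
True-score variance = [16.1²·0.82 + 24.7²·0.70 + 8.3²·0.56] + 577.884 = 678.194 + 577.884 = 1256.08.
Reliability = 1256.08 / 1516.07 = 0.8285.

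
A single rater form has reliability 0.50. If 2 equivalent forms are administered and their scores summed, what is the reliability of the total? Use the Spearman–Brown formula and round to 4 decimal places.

ρ_k = kρ / (1 + (k−1)ρ) = 2·0.50 / (1 + 1·0.50) = 1.000 / 1.500 = 0.6667.

0.6667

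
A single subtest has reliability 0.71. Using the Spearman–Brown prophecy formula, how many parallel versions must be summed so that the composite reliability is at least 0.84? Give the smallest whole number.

3

k ≥ ρ*(1−ρ₁)/(ρ₁(1−ρ*)) = 0.84·0.29 / (0.71·0.16) = 2.144.
Smallest integer k = 3.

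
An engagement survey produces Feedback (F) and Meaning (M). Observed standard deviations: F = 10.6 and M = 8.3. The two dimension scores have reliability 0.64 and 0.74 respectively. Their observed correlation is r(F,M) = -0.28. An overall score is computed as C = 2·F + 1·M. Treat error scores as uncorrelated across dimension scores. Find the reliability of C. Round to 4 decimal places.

0.5719

Var(C) = 2²·10.6² + 8.3² + 2·[2·10.6·8.3·(-0.28)] = 518.33 − 98.5376 = 419.792.
Under uncorrelated errors the observed covariances equal the true-score covariances, so only the own-variance terms attenuate.
True-score variance = [2²·10.6²·0.64 + 8.3²·0.74] − 98.5376 = 338.62 − 98.5376 = 240.083.
Reliability = 240.083 / 419.792 = 0.5719.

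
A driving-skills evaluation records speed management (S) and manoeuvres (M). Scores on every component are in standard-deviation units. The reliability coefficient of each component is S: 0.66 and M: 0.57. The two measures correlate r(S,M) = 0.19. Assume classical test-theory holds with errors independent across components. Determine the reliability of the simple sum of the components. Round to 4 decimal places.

0.6765

Var(S+M) = 2 + 2·[0.19] = 2 + 0.38 = 2.38.
With uncorrelated errors the cross-covariances are all true-score covariance, so they carry over unchanged; only the diagonal terms shrink to ρᵢσᵢ².
True-score variance = [0.66 + 0.57] + 0.38 = 1.23 + 0.38 = 1.61.
Reliability = 1.61 / 2.38 = 0.6765.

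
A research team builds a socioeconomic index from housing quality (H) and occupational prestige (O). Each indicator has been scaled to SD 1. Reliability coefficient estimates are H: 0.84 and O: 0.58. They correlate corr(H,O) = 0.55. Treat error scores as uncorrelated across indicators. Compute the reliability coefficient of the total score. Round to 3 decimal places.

Var(H+O) = 2 + 2·[0.55] = 2 + 1.1 = 3.1.
Because errors are independent across components, Cov(Tᵢ,Tⱼ) = Cov(Xᵢ,Xⱼ); the off-diagonal part of the true-score variance is the same as above.
True-score variance = [0.84 + 0.58] + 1.1 = 1.42 + 1.1 = 2.52.
Reliability = 2.52 / 3.1 = 0.813.

0.813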